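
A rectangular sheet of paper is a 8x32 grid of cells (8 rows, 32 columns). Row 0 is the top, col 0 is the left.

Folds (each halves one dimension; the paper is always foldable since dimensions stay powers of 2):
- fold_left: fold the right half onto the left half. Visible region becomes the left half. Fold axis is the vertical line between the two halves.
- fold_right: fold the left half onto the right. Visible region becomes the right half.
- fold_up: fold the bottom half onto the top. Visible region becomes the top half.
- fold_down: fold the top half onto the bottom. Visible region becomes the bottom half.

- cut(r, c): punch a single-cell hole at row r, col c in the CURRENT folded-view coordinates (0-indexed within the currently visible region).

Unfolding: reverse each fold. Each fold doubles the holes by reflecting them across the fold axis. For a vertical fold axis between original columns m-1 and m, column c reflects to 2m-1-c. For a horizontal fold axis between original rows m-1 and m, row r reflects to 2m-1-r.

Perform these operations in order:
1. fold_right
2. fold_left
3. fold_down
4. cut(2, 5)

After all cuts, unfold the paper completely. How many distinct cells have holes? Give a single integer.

Answer: 8

Derivation:
Op 1 fold_right: fold axis v@16; visible region now rows[0,8) x cols[16,32) = 8x16
Op 2 fold_left: fold axis v@24; visible region now rows[0,8) x cols[16,24) = 8x8
Op 3 fold_down: fold axis h@4; visible region now rows[4,8) x cols[16,24) = 4x8
Op 4 cut(2, 5): punch at orig (6,21); cuts so far [(6, 21)]; region rows[4,8) x cols[16,24) = 4x8
Unfold 1 (reflect across h@4): 2 holes -> [(1, 21), (6, 21)]
Unfold 2 (reflect across v@24): 4 holes -> [(1, 21), (1, 26), (6, 21), (6, 26)]
Unfold 3 (reflect across v@16): 8 holes -> [(1, 5), (1, 10), (1, 21), (1, 26), (6, 5), (6, 10), (6, 21), (6, 26)]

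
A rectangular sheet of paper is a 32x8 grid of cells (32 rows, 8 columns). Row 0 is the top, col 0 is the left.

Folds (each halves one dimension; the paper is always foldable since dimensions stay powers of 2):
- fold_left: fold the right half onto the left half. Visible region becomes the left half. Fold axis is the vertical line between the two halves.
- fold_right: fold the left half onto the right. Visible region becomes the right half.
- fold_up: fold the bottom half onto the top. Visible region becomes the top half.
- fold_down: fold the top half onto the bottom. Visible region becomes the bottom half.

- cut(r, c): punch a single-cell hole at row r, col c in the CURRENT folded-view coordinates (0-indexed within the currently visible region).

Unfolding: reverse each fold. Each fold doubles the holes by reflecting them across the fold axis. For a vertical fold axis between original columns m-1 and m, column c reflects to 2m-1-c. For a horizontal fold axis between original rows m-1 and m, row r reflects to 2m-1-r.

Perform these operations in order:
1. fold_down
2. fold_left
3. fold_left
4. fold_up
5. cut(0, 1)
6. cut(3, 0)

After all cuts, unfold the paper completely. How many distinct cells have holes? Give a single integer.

Op 1 fold_down: fold axis h@16; visible region now rows[16,32) x cols[0,8) = 16x8
Op 2 fold_left: fold axis v@4; visible region now rows[16,32) x cols[0,4) = 16x4
Op 3 fold_left: fold axis v@2; visible region now rows[16,32) x cols[0,2) = 16x2
Op 4 fold_up: fold axis h@24; visible region now rows[16,24) x cols[0,2) = 8x2
Op 5 cut(0, 1): punch at orig (16,1); cuts so far [(16, 1)]; region rows[16,24) x cols[0,2) = 8x2
Op 6 cut(3, 0): punch at orig (19,0); cuts so far [(16, 1), (19, 0)]; region rows[16,24) x cols[0,2) = 8x2
Unfold 1 (reflect across h@24): 4 holes -> [(16, 1), (19, 0), (28, 0), (31, 1)]
Unfold 2 (reflect across v@2): 8 holes -> [(16, 1), (16, 2), (19, 0), (19, 3), (28, 0), (28, 3), (31, 1), (31, 2)]
Unfold 3 (reflect across v@4): 16 holes -> [(16, 1), (16, 2), (16, 5), (16, 6), (19, 0), (19, 3), (19, 4), (19, 7), (28, 0), (28, 3), (28, 4), (28, 7), (31, 1), (31, 2), (31, 5), (31, 6)]
Unfold 4 (reflect across h@16): 32 holes -> [(0, 1), (0, 2), (0, 5), (0, 6), (3, 0), (3, 3), (3, 4), (3, 7), (12, 0), (12, 3), (12, 4), (12, 7), (15, 1), (15, 2), (15, 5), (15, 6), (16, 1), (16, 2), (16, 5), (16, 6), (19, 0), (19, 3), (19, 4), (19, 7), (28, 0), (28, 3), (28, 4), (28, 7), (31, 1), (31, 2), (31, 5), (31, 6)]

Answer: 32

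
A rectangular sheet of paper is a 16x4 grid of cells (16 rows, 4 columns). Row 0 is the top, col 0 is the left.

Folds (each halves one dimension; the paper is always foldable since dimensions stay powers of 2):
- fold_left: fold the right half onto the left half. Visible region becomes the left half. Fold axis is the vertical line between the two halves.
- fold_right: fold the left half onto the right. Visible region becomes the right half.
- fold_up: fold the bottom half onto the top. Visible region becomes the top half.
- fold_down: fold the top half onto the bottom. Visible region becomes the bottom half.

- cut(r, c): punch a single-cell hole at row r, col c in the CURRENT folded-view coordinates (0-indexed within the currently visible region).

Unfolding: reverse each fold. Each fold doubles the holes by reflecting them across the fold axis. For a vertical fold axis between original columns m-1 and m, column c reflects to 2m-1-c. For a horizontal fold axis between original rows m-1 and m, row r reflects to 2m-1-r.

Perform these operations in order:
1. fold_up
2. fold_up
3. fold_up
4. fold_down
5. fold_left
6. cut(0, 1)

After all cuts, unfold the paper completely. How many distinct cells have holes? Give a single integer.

Answer: 32

Derivation:
Op 1 fold_up: fold axis h@8; visible region now rows[0,8) x cols[0,4) = 8x4
Op 2 fold_up: fold axis h@4; visible region now rows[0,4) x cols[0,4) = 4x4
Op 3 fold_up: fold axis h@2; visible region now rows[0,2) x cols[0,4) = 2x4
Op 4 fold_down: fold axis h@1; visible region now rows[1,2) x cols[0,4) = 1x4
Op 5 fold_left: fold axis v@2; visible region now rows[1,2) x cols[0,2) = 1x2
Op 6 cut(0, 1): punch at orig (1,1); cuts so far [(1, 1)]; region rows[1,2) x cols[0,2) = 1x2
Unfold 1 (reflect across v@2): 2 holes -> [(1, 1), (1, 2)]
Unfold 2 (reflect across h@1): 4 holes -> [(0, 1), (0, 2), (1, 1), (1, 2)]
Unfold 3 (reflect across h@2): 8 holes -> [(0, 1), (0, 2), (1, 1), (1, 2), (2, 1), (2, 2), (3, 1), (3, 2)]
Unfold 4 (reflect across h@4): 16 holes -> [(0, 1), (0, 2), (1, 1), (1, 2), (2, 1), (2, 2), (3, 1), (3, 2), (4, 1), (4, 2), (5, 1), (5, 2), (6, 1), (6, 2), (7, 1), (7, 2)]
Unfold 5 (reflect across h@8): 32 holes -> [(0, 1), (0, 2), (1, 1), (1, 2), (2, 1), (2, 2), (3, 1), (3, 2), (4, 1), (4, 2), (5, 1), (5, 2), (6, 1), (6, 2), (7, 1), (7, 2), (8, 1), (8, 2), (9, 1), (9, 2), (10, 1), (10, 2), (11, 1), (11, 2), (12, 1), (12, 2), (13, 1), (13, 2), (14, 1), (14, 2), (15, 1), (15, 2)]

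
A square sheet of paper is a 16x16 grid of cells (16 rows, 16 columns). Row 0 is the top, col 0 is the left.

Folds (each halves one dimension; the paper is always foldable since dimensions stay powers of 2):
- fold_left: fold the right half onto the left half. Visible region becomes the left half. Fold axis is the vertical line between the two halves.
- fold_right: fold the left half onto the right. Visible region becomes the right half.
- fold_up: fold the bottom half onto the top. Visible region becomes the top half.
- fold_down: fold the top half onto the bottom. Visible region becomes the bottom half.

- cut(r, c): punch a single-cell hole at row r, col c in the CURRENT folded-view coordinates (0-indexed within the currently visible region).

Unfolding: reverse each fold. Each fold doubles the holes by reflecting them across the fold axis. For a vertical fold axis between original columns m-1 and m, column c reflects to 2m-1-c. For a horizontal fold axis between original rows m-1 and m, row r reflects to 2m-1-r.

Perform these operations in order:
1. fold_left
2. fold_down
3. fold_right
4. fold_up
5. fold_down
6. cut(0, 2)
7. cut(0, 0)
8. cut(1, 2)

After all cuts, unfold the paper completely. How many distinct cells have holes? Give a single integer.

Op 1 fold_left: fold axis v@8; visible region now rows[0,16) x cols[0,8) = 16x8
Op 2 fold_down: fold axis h@8; visible region now rows[8,16) x cols[0,8) = 8x8
Op 3 fold_right: fold axis v@4; visible region now rows[8,16) x cols[4,8) = 8x4
Op 4 fold_up: fold axis h@12; visible region now rows[8,12) x cols[4,8) = 4x4
Op 5 fold_down: fold axis h@10; visible region now rows[10,12) x cols[4,8) = 2x4
Op 6 cut(0, 2): punch at orig (10,6); cuts so far [(10, 6)]; region rows[10,12) x cols[4,8) = 2x4
Op 7 cut(0, 0): punch at orig (10,4); cuts so far [(10, 4), (10, 6)]; region rows[10,12) x cols[4,8) = 2x4
Op 8 cut(1, 2): punch at orig (11,6); cuts so far [(10, 4), (10, 6), (11, 6)]; region rows[10,12) x cols[4,8) = 2x4
Unfold 1 (reflect across h@10): 6 holes -> [(8, 6), (9, 4), (9, 6), (10, 4), (10, 6), (11, 6)]
Unfold 2 (reflect across h@12): 12 holes -> [(8, 6), (9, 4), (9, 6), (10, 4), (10, 6), (11, 6), (12, 6), (13, 4), (13, 6), (14, 4), (14, 6), (15, 6)]
Unfold 3 (reflect across v@4): 24 holes -> [(8, 1), (8, 6), (9, 1), (9, 3), (9, 4), (9, 6), (10, 1), (10, 3), (10, 4), (10, 6), (11, 1), (11, 6), (12, 1), (12, 6), (13, 1), (13, 3), (13, 4), (13, 6), (14, 1), (14, 3), (14, 4), (14, 6), (15, 1), (15, 6)]
Unfold 4 (reflect across h@8): 48 holes -> [(0, 1), (0, 6), (1, 1), (1, 3), (1, 4), (1, 6), (2, 1), (2, 3), (2, 4), (2, 6), (3, 1), (3, 6), (4, 1), (4, 6), (5, 1), (5, 3), (5, 4), (5, 6), (6, 1), (6, 3), (6, 4), (6, 6), (7, 1), (7, 6), (8, 1), (8, 6), (9, 1), (9, 3), (9, 4), (9, 6), (10, 1), (10, 3), (10, 4), (10, 6), (11, 1), (11, 6), (12, 1), (12, 6), (13, 1), (13, 3), (13, 4), (13, 6), (14, 1), (14, 3), (14, 4), (14, 6), (15, 1), (15, 6)]
Unfold 5 (reflect across v@8): 96 holes -> [(0, 1), (0, 6), (0, 9), (0, 14), (1, 1), (1, 3), (1, 4), (1, 6), (1, 9), (1, 11), (1, 12), (1, 14), (2, 1), (2, 3), (2, 4), (2, 6), (2, 9), (2, 11), (2, 12), (2, 14), (3, 1), (3, 6), (3, 9), (3, 14), (4, 1), (4, 6), (4, 9), (4, 14), (5, 1), (5, 3), (5, 4), (5, 6), (5, 9), (5, 11), (5, 12), (5, 14), (6, 1), (6, 3), (6, 4), (6, 6), (6, 9), (6, 11), (6, 12), (6, 14), (7, 1), (7, 6), (7, 9), (7, 14), (8, 1), (8, 6), (8, 9), (8, 14), (9, 1), (9, 3), (9, 4), (9, 6), (9, 9), (9, 11), (9, 12), (9, 14), (10, 1), (10, 3), (10, 4), (10, 6), (10, 9), (10, 11), (10, 12), (10, 14), (11, 1), (11, 6), (11, 9), (11, 14), (12, 1), (12, 6), (12, 9), (12, 14), (13, 1), (13, 3), (13, 4), (13, 6), (13, 9), (13, 11), (13, 12), (13, 14), (14, 1), (14, 3), (14, 4), (14, 6), (14, 9), (14, 11), (14, 12), (14, 14), (15, 1), (15, 6), (15, 9), (15, 14)]

Answer: 96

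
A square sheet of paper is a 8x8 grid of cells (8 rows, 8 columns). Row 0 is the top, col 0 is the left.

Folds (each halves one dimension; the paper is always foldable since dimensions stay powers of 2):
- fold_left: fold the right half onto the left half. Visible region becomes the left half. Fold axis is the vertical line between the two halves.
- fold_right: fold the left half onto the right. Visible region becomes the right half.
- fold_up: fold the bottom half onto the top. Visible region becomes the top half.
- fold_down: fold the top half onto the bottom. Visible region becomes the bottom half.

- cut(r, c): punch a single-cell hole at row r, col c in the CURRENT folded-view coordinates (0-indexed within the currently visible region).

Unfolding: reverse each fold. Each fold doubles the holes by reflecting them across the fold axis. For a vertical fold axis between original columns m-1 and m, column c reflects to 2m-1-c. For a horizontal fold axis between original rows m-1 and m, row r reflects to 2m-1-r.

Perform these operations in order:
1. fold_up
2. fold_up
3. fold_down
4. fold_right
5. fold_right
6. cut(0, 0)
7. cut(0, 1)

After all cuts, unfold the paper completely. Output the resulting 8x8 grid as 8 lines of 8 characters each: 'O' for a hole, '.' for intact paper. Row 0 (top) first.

Answer: OOOOOOOO
OOOOOOOO
OOOOOOOO
OOOOOOOO
OOOOOOOO
OOOOOOOO
OOOOOOOO
OOOOOOOO

Derivation:
Op 1 fold_up: fold axis h@4; visible region now rows[0,4) x cols[0,8) = 4x8
Op 2 fold_up: fold axis h@2; visible region now rows[0,2) x cols[0,8) = 2x8
Op 3 fold_down: fold axis h@1; visible region now rows[1,2) x cols[0,8) = 1x8
Op 4 fold_right: fold axis v@4; visible region now rows[1,2) x cols[4,8) = 1x4
Op 5 fold_right: fold axis v@6; visible region now rows[1,2) x cols[6,8) = 1x2
Op 6 cut(0, 0): punch at orig (1,6); cuts so far [(1, 6)]; region rows[1,2) x cols[6,8) = 1x2
Op 7 cut(0, 1): punch at orig (1,7); cuts so far [(1, 6), (1, 7)]; region rows[1,2) x cols[6,8) = 1x2
Unfold 1 (reflect across v@6): 4 holes -> [(1, 4), (1, 5), (1, 6), (1, 7)]
Unfold 2 (reflect across v@4): 8 holes -> [(1, 0), (1, 1), (1, 2), (1, 3), (1, 4), (1, 5), (1, 6), (1, 7)]
Unfold 3 (reflect across h@1): 16 holes -> [(0, 0), (0, 1), (0, 2), (0, 3), (0, 4), (0, 5), (0, 6), (0, 7), (1, 0), (1, 1), (1, 2), (1, 3), (1, 4), (1, 5), (1, 6), (1, 7)]
Unfold 4 (reflect across h@2): 32 holes -> [(0, 0), (0, 1), (0, 2), (0, 3), (0, 4), (0, 5), (0, 6), (0, 7), (1, 0), (1, 1), (1, 2), (1, 3), (1, 4), (1, 5), (1, 6), (1, 7), (2, 0), (2, 1), (2, 2), (2, 3), (2, 4), (2, 5), (2, 6), (2, 7), (3, 0), (3, 1), (3, 2), (3, 3), (3, 4), (3, 5), (3, 6), (3, 7)]
Unfold 5 (reflect across h@4): 64 holes -> [(0, 0), (0, 1), (0, 2), (0, 3), (0, 4), (0, 5), (0, 6), (0, 7), (1, 0), (1, 1), (1, 2), (1, 3), (1, 4), (1, 5), (1, 6), (1, 7), (2, 0), (2, 1), (2, 2), (2, 3), (2, 4), (2, 5), (2, 6), (2, 7), (3, 0), (3, 1), (3, 2), (3, 3), (3, 4), (3, 5), (3, 6), (3, 7), (4, 0), (4, 1), (4, 2), (4, 3), (4, 4), (4, 5), (4, 6), (4, 7), (5, 0), (5, 1), (5, 2), (5, 3), (5, 4), (5, 5), (5, 6), (5, 7), (6, 0), (6, 1), (6, 2), (6, 3), (6, 4), (6, 5), (6, 6), (6, 7), (7, 0), (7, 1), (7, 2), (7, 3), (7, 4), (7, 5), (7, 6), (7, 7)]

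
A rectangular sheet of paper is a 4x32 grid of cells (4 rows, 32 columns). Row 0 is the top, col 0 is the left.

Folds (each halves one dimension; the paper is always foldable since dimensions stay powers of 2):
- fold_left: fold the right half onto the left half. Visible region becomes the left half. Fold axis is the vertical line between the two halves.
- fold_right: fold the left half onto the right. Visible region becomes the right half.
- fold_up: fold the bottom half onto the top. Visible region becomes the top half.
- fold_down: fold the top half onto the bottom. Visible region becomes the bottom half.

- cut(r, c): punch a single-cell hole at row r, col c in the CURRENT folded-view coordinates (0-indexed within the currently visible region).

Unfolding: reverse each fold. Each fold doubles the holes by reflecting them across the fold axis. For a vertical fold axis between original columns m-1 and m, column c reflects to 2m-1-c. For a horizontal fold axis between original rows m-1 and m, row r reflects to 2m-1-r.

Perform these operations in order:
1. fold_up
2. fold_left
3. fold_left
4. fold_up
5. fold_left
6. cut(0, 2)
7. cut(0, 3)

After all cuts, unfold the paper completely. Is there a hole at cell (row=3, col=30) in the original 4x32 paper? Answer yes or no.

Op 1 fold_up: fold axis h@2; visible region now rows[0,2) x cols[0,32) = 2x32
Op 2 fold_left: fold axis v@16; visible region now rows[0,2) x cols[0,16) = 2x16
Op 3 fold_left: fold axis v@8; visible region now rows[0,2) x cols[0,8) = 2x8
Op 4 fold_up: fold axis h@1; visible region now rows[0,1) x cols[0,8) = 1x8
Op 5 fold_left: fold axis v@4; visible region now rows[0,1) x cols[0,4) = 1x4
Op 6 cut(0, 2): punch at orig (0,2); cuts so far [(0, 2)]; region rows[0,1) x cols[0,4) = 1x4
Op 7 cut(0, 3): punch at orig (0,3); cuts so far [(0, 2), (0, 3)]; region rows[0,1) x cols[0,4) = 1x4
Unfold 1 (reflect across v@4): 4 holes -> [(0, 2), (0, 3), (0, 4), (0, 5)]
Unfold 2 (reflect across h@1): 8 holes -> [(0, 2), (0, 3), (0, 4), (0, 5), (1, 2), (1, 3), (1, 4), (1, 5)]
Unfold 3 (reflect across v@8): 16 holes -> [(0, 2), (0, 3), (0, 4), (0, 5), (0, 10), (0, 11), (0, 12), (0, 13), (1, 2), (1, 3), (1, 4), (1, 5), (1, 10), (1, 11), (1, 12), (1, 13)]
Unfold 4 (reflect across v@16): 32 holes -> [(0, 2), (0, 3), (0, 4), (0, 5), (0, 10), (0, 11), (0, 12), (0, 13), (0, 18), (0, 19), (0, 20), (0, 21), (0, 26), (0, 27), (0, 28), (0, 29), (1, 2), (1, 3), (1, 4), (1, 5), (1, 10), (1, 11), (1, 12), (1, 13), (1, 18), (1, 19), (1, 20), (1, 21), (1, 26), (1, 27), (1, 28), (1, 29)]
Unfold 5 (reflect across h@2): 64 holes -> [(0, 2), (0, 3), (0, 4), (0, 5), (0, 10), (0, 11), (0, 12), (0, 13), (0, 18), (0, 19), (0, 20), (0, 21), (0, 26), (0, 27), (0, 28), (0, 29), (1, 2), (1, 3), (1, 4), (1, 5), (1, 10), (1, 11), (1, 12), (1, 13), (1, 18), (1, 19), (1, 20), (1, 21), (1, 26), (1, 27), (1, 28), (1, 29), (2, 2), (2, 3), (2, 4), (2, 5), (2, 10), (2, 11), (2, 12), (2, 13), (2, 18), (2, 19), (2, 20), (2, 21), (2, 26), (2, 27), (2, 28), (2, 29), (3, 2), (3, 3), (3, 4), (3, 5), (3, 10), (3, 11), (3, 12), (3, 13), (3, 18), (3, 19), (3, 20), (3, 21), (3, 26), (3, 27), (3, 28), (3, 29)]
Holes: [(0, 2), (0, 3), (0, 4), (0, 5), (0, 10), (0, 11), (0, 12), (0, 13), (0, 18), (0, 19), (0, 20), (0, 21), (0, 26), (0, 27), (0, 28), (0, 29), (1, 2), (1, 3), (1, 4), (1, 5), (1, 10), (1, 11), (1, 12), (1, 13), (1, 18), (1, 19), (1, 20), (1, 21), (1, 26), (1, 27), (1, 28), (1, 29), (2, 2), (2, 3), (2, 4), (2, 5), (2, 10), (2, 11), (2, 12), (2, 13), (2, 18), (2, 19), (2, 20), (2, 21), (2, 26), (2, 27), (2, 28), (2, 29), (3, 2), (3, 3), (3, 4), (3, 5), (3, 10), (3, 11), (3, 12), (3, 13), (3, 18), (3, 19), (3, 20), (3, 21), (3, 26), (3, 27), (3, 28), (3, 29)]

Answer: no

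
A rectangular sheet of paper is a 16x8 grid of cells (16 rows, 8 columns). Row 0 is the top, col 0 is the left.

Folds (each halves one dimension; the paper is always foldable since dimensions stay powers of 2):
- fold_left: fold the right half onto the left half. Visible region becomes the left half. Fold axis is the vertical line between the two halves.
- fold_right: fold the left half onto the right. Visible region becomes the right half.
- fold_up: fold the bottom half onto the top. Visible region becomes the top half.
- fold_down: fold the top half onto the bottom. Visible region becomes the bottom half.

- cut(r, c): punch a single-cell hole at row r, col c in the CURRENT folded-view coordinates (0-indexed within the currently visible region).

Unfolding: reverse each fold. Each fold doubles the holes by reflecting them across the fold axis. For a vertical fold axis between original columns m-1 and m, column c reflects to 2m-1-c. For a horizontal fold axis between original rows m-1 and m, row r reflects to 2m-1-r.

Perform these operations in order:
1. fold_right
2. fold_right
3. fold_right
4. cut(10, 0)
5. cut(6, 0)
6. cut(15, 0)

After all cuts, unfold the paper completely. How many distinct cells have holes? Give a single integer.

Op 1 fold_right: fold axis v@4; visible region now rows[0,16) x cols[4,8) = 16x4
Op 2 fold_right: fold axis v@6; visible region now rows[0,16) x cols[6,8) = 16x2
Op 3 fold_right: fold axis v@7; visible region now rows[0,16) x cols[7,8) = 16x1
Op 4 cut(10, 0): punch at orig (10,7); cuts so far [(10, 7)]; region rows[0,16) x cols[7,8) = 16x1
Op 5 cut(6, 0): punch at orig (6,7); cuts so far [(6, 7), (10, 7)]; region rows[0,16) x cols[7,8) = 16x1
Op 6 cut(15, 0): punch at orig (15,7); cuts so far [(6, 7), (10, 7), (15, 7)]; region rows[0,16) x cols[7,8) = 16x1
Unfold 1 (reflect across v@7): 6 holes -> [(6, 6), (6, 7), (10, 6), (10, 7), (15, 6), (15, 7)]
Unfold 2 (reflect across v@6): 12 holes -> [(6, 4), (6, 5), (6, 6), (6, 7), (10, 4), (10, 5), (10, 6), (10, 7), (15, 4), (15, 5), (15, 6), (15, 7)]
Unfold 3 (reflect across v@4): 24 holes -> [(6, 0), (6, 1), (6, 2), (6, 3), (6, 4), (6, 5), (6, 6), (6, 7), (10, 0), (10, 1), (10, 2), (10, 3), (10, 4), (10, 5), (10, 6), (10, 7), (15, 0), (15, 1), (15, 2), (15, 3), (15, 4), (15, 5), (15, 6), (15, 7)]

Answer: 24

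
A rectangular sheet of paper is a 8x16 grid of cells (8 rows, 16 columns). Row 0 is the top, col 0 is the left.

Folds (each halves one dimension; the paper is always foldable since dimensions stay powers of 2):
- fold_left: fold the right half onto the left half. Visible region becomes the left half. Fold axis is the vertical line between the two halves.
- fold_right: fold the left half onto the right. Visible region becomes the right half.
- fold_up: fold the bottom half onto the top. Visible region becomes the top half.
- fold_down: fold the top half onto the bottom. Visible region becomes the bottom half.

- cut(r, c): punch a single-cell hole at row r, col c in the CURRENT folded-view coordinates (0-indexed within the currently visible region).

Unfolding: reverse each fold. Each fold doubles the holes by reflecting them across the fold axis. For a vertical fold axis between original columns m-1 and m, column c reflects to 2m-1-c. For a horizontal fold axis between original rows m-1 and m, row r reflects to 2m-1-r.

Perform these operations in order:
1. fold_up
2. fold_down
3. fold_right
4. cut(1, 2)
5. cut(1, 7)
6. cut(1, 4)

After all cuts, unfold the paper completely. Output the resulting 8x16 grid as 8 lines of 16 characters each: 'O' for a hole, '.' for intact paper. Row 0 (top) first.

Op 1 fold_up: fold axis h@4; visible region now rows[0,4) x cols[0,16) = 4x16
Op 2 fold_down: fold axis h@2; visible region now rows[2,4) x cols[0,16) = 2x16
Op 3 fold_right: fold axis v@8; visible region now rows[2,4) x cols[8,16) = 2x8
Op 4 cut(1, 2): punch at orig (3,10); cuts so far [(3, 10)]; region rows[2,4) x cols[8,16) = 2x8
Op 5 cut(1, 7): punch at orig (3,15); cuts so far [(3, 10), (3, 15)]; region rows[2,4) x cols[8,16) = 2x8
Op 6 cut(1, 4): punch at orig (3,12); cuts so far [(3, 10), (3, 12), (3, 15)]; region rows[2,4) x cols[8,16) = 2x8
Unfold 1 (reflect across v@8): 6 holes -> [(3, 0), (3, 3), (3, 5), (3, 10), (3, 12), (3, 15)]
Unfold 2 (reflect across h@2): 12 holes -> [(0, 0), (0, 3), (0, 5), (0, 10), (0, 12), (0, 15), (3, 0), (3, 3), (3, 5), (3, 10), (3, 12), (3, 15)]
Unfold 3 (reflect across h@4): 24 holes -> [(0, 0), (0, 3), (0, 5), (0, 10), (0, 12), (0, 15), (3, 0), (3, 3), (3, 5), (3, 10), (3, 12), (3, 15), (4, 0), (4, 3), (4, 5), (4, 10), (4, 12), (4, 15), (7, 0), (7, 3), (7, 5), (7, 10), (7, 12), (7, 15)]

Answer: O..O.O....O.O..O
................
................
O..O.O....O.O..O
O..O.O....O.O..O
................
................
O..O.O....O.O..O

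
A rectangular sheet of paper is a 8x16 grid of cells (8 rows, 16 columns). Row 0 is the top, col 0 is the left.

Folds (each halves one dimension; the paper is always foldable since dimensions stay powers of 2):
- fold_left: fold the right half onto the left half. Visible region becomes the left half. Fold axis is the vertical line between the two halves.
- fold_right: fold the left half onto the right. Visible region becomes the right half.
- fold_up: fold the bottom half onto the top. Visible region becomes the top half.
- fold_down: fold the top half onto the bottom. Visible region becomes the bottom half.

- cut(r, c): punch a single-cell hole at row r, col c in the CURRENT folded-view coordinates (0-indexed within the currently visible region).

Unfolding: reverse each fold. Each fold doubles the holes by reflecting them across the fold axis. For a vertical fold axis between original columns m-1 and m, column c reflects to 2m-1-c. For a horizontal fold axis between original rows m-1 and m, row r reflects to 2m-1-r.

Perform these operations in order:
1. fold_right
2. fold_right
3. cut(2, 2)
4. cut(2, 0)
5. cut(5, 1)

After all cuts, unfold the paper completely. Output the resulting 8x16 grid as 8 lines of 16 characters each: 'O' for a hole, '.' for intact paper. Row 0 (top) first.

Op 1 fold_right: fold axis v@8; visible region now rows[0,8) x cols[8,16) = 8x8
Op 2 fold_right: fold axis v@12; visible region now rows[0,8) x cols[12,16) = 8x4
Op 3 cut(2, 2): punch at orig (2,14); cuts so far [(2, 14)]; region rows[0,8) x cols[12,16) = 8x4
Op 4 cut(2, 0): punch at orig (2,12); cuts so far [(2, 12), (2, 14)]; region rows[0,8) x cols[12,16) = 8x4
Op 5 cut(5, 1): punch at orig (5,13); cuts so far [(2, 12), (2, 14), (5, 13)]; region rows[0,8) x cols[12,16) = 8x4
Unfold 1 (reflect across v@12): 6 holes -> [(2, 9), (2, 11), (2, 12), (2, 14), (5, 10), (5, 13)]
Unfold 2 (reflect across v@8): 12 holes -> [(2, 1), (2, 3), (2, 4), (2, 6), (2, 9), (2, 11), (2, 12), (2, 14), (5, 2), (5, 5), (5, 10), (5, 13)]

Answer: ................
................
.O.OO.O..O.OO.O.
................
................
..O..O....O..O..
................
................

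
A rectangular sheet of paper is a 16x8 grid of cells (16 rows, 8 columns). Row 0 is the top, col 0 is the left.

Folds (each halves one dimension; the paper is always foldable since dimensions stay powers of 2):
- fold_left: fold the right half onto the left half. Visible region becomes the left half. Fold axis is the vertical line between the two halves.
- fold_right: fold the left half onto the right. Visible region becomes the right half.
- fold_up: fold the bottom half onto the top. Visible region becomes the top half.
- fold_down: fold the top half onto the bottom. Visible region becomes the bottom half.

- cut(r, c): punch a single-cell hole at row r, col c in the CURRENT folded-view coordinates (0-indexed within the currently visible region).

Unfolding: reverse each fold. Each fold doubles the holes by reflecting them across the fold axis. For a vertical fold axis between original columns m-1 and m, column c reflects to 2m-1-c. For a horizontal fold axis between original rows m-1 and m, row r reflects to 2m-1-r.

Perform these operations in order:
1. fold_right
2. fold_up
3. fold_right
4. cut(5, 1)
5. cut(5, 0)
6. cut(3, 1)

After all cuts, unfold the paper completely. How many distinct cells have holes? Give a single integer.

Op 1 fold_right: fold axis v@4; visible region now rows[0,16) x cols[4,8) = 16x4
Op 2 fold_up: fold axis h@8; visible region now rows[0,8) x cols[4,8) = 8x4
Op 3 fold_right: fold axis v@6; visible region now rows[0,8) x cols[6,8) = 8x2
Op 4 cut(5, 1): punch at orig (5,7); cuts so far [(5, 7)]; region rows[0,8) x cols[6,8) = 8x2
Op 5 cut(5, 0): punch at orig (5,6); cuts so far [(5, 6), (5, 7)]; region rows[0,8) x cols[6,8) = 8x2
Op 6 cut(3, 1): punch at orig (3,7); cuts so far [(3, 7), (5, 6), (5, 7)]; region rows[0,8) x cols[6,8) = 8x2
Unfold 1 (reflect across v@6): 6 holes -> [(3, 4), (3, 7), (5, 4), (5, 5), (5, 6), (5, 7)]
Unfold 2 (reflect across h@8): 12 holes -> [(3, 4), (3, 7), (5, 4), (5, 5), (5, 6), (5, 7), (10, 4), (10, 5), (10, 6), (10, 7), (12, 4), (12, 7)]
Unfold 3 (reflect across v@4): 24 holes -> [(3, 0), (3, 3), (3, 4), (3, 7), (5, 0), (5, 1), (5, 2), (5, 3), (5, 4), (5, 5), (5, 6), (5, 7), (10, 0), (10, 1), (10, 2), (10, 3), (10, 4), (10, 5), (10, 6), (10, 7), (12, 0), (12, 3), (12, 4), (12, 7)]

Answer: 24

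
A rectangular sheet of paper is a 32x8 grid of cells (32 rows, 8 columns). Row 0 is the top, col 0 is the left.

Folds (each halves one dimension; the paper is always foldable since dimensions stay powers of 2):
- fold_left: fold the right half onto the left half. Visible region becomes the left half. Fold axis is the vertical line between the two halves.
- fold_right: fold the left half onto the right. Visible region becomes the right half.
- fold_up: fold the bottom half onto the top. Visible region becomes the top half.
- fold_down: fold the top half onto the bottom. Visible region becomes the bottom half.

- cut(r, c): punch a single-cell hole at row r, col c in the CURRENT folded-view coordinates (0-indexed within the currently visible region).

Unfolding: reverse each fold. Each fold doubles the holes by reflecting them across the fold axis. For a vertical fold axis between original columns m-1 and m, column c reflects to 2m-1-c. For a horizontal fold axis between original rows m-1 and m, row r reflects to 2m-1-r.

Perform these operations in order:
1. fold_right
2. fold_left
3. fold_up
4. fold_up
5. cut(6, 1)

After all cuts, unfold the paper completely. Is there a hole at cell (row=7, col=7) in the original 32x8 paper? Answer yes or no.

Answer: no

Derivation:
Op 1 fold_right: fold axis v@4; visible region now rows[0,32) x cols[4,8) = 32x4
Op 2 fold_left: fold axis v@6; visible region now rows[0,32) x cols[4,6) = 32x2
Op 3 fold_up: fold axis h@16; visible region now rows[0,16) x cols[4,6) = 16x2
Op 4 fold_up: fold axis h@8; visible region now rows[0,8) x cols[4,6) = 8x2
Op 5 cut(6, 1): punch at orig (6,5); cuts so far [(6, 5)]; region rows[0,8) x cols[4,6) = 8x2
Unfold 1 (reflect across h@8): 2 holes -> [(6, 5), (9, 5)]
Unfold 2 (reflect across h@16): 4 holes -> [(6, 5), (9, 5), (22, 5), (25, 5)]
Unfold 3 (reflect across v@6): 8 holes -> [(6, 5), (6, 6), (9, 5), (9, 6), (22, 5), (22, 6), (25, 5), (25, 6)]
Unfold 4 (reflect across v@4): 16 holes -> [(6, 1), (6, 2), (6, 5), (6, 6), (9, 1), (9, 2), (9, 5), (9, 6), (22, 1), (22, 2), (22, 5), (22, 6), (25, 1), (25, 2), (25, 5), (25, 6)]
Holes: [(6, 1), (6, 2), (6, 5), (6, 6), (9, 1), (9, 2), (9, 5), (9, 6), (22, 1), (22, 2), (22, 5), (22, 6), (25, 1), (25, 2), (25, 5), (25, 6)]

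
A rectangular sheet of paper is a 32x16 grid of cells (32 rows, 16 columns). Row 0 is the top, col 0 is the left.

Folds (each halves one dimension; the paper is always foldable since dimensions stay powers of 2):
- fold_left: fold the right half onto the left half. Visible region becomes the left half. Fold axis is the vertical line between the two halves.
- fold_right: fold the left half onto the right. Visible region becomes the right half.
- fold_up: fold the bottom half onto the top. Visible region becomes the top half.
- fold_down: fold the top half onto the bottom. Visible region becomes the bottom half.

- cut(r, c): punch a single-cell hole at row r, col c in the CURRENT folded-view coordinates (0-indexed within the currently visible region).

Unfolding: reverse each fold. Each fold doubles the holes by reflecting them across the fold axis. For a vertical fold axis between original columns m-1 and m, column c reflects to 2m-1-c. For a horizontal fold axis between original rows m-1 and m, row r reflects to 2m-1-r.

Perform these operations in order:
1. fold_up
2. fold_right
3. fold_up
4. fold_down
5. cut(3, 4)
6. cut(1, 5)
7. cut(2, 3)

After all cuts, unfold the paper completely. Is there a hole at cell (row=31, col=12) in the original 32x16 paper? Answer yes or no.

Op 1 fold_up: fold axis h@16; visible region now rows[0,16) x cols[0,16) = 16x16
Op 2 fold_right: fold axis v@8; visible region now rows[0,16) x cols[8,16) = 16x8
Op 3 fold_up: fold axis h@8; visible region now rows[0,8) x cols[8,16) = 8x8
Op 4 fold_down: fold axis h@4; visible region now rows[4,8) x cols[8,16) = 4x8
Op 5 cut(3, 4): punch at orig (7,12); cuts so far [(7, 12)]; region rows[4,8) x cols[8,16) = 4x8
Op 6 cut(1, 5): punch at orig (5,13); cuts so far [(5, 13), (7, 12)]; region rows[4,8) x cols[8,16) = 4x8
Op 7 cut(2, 3): punch at orig (6,11); cuts so far [(5, 13), (6, 11), (7, 12)]; region rows[4,8) x cols[8,16) = 4x8
Unfold 1 (reflect across h@4): 6 holes -> [(0, 12), (1, 11), (2, 13), (5, 13), (6, 11), (7, 12)]
Unfold 2 (reflect across h@8): 12 holes -> [(0, 12), (1, 11), (2, 13), (5, 13), (6, 11), (7, 12), (8, 12), (9, 11), (10, 13), (13, 13), (14, 11), (15, 12)]
Unfold 3 (reflect across v@8): 24 holes -> [(0, 3), (0, 12), (1, 4), (1, 11), (2, 2), (2, 13), (5, 2), (5, 13), (6, 4), (6, 11), (7, 3), (7, 12), (8, 3), (8, 12), (9, 4), (9, 11), (10, 2), (10, 13), (13, 2), (13, 13), (14, 4), (14, 11), (15, 3), (15, 12)]
Unfold 4 (reflect across h@16): 48 holes -> [(0, 3), (0, 12), (1, 4), (1, 11), (2, 2), (2, 13), (5, 2), (5, 13), (6, 4), (6, 11), (7, 3), (7, 12), (8, 3), (8, 12), (9, 4), (9, 11), (10, 2), (10, 13), (13, 2), (13, 13), (14, 4), (14, 11), (15, 3), (15, 12), (16, 3), (16, 12), (17, 4), (17, 11), (18, 2), (18, 13), (21, 2), (21, 13), (22, 4), (22, 11), (23, 3), (23, 12), (24, 3), (24, 12), (25, 4), (25, 11), (26, 2), (26, 13), (29, 2), (29, 13), (30, 4), (30, 11), (31, 3), (31, 12)]
Holes: [(0, 3), (0, 12), (1, 4), (1, 11), (2, 2), (2, 13), (5, 2), (5, 13), (6, 4), (6, 11), (7, 3), (7, 12), (8, 3), (8, 12), (9, 4), (9, 11), (10, 2), (10, 13), (13, 2), (13, 13), (14, 4), (14, 11), (15, 3), (15, 12), (16, 3), (16, 12), (17, 4), (17, 11), (18, 2), (18, 13), (21, 2), (21, 13), (22, 4), (22, 11), (23, 3), (23, 12), (24, 3), (24, 12), (25, 4), (25, 11), (26, 2), (26, 13), (29, 2), (29, 13), (30, 4), (30, 11), (31, 3), (31, 12)]

Answer: yes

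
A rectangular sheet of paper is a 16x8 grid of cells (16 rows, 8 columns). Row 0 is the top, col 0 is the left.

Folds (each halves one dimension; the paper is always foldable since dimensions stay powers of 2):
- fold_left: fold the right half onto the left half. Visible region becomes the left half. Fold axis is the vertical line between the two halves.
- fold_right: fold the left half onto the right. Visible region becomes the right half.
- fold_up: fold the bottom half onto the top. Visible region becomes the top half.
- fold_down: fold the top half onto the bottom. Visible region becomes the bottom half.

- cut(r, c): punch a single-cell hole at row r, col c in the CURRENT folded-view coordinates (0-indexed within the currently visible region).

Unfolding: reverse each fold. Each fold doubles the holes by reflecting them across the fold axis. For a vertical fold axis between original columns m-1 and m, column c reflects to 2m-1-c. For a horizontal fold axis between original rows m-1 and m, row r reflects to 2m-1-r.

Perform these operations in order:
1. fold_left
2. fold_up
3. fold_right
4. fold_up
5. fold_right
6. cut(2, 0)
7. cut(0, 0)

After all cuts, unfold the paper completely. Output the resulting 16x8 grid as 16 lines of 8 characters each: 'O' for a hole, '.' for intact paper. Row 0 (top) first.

Op 1 fold_left: fold axis v@4; visible region now rows[0,16) x cols[0,4) = 16x4
Op 2 fold_up: fold axis h@8; visible region now rows[0,8) x cols[0,4) = 8x4
Op 3 fold_right: fold axis v@2; visible region now rows[0,8) x cols[2,4) = 8x2
Op 4 fold_up: fold axis h@4; visible region now rows[0,4) x cols[2,4) = 4x2
Op 5 fold_right: fold axis v@3; visible region now rows[0,4) x cols[3,4) = 4x1
Op 6 cut(2, 0): punch at orig (2,3); cuts so far [(2, 3)]; region rows[0,4) x cols[3,4) = 4x1
Op 7 cut(0, 0): punch at orig (0,3); cuts so far [(0, 3), (2, 3)]; region rows[0,4) x cols[3,4) = 4x1
Unfold 1 (reflect across v@3): 4 holes -> [(0, 2), (0, 3), (2, 2), (2, 3)]
Unfold 2 (reflect across h@4): 8 holes -> [(0, 2), (0, 3), (2, 2), (2, 3), (5, 2), (5, 3), (7, 2), (7, 3)]
Unfold 3 (reflect across v@2): 16 holes -> [(0, 0), (0, 1), (0, 2), (0, 3), (2, 0), (2, 1), (2, 2), (2, 3), (5, 0), (5, 1), (5, 2), (5, 3), (7, 0), (7, 1), (7, 2), (7, 3)]
Unfold 4 (reflect across h@8): 32 holes -> [(0, 0), (0, 1), (0, 2), (0, 3), (2, 0), (2, 1), (2, 2), (2, 3), (5, 0), (5, 1), (5, 2), (5, 3), (7, 0), (7, 1), (7, 2), (7, 3), (8, 0), (8, 1), (8, 2), (8, 3), (10, 0), (10, 1), (10, 2), (10, 3), (13, 0), (13, 1), (13, 2), (13, 3), (15, 0), (15, 1), (15, 2), (15, 3)]
Unfold 5 (reflect across v@4): 64 holes -> [(0, 0), (0, 1), (0, 2), (0, 3), (0, 4), (0, 5), (0, 6), (0, 7), (2, 0), (2, 1), (2, 2), (2, 3), (2, 4), (2, 5), (2, 6), (2, 7), (5, 0), (5, 1), (5, 2), (5, 3), (5, 4), (5, 5), (5, 6), (5, 7), (7, 0), (7, 1), (7, 2), (7, 3), (7, 4), (7, 5), (7, 6), (7, 7), (8, 0), (8, 1), (8, 2), (8, 3), (8, 4), (8, 5), (8, 6), (8, 7), (10, 0), (10, 1), (10, 2), (10, 3), (10, 4), (10, 5), (10, 6), (10, 7), (13, 0), (13, 1), (13, 2), (13, 3), (13, 4), (13, 5), (13, 6), (13, 7), (15, 0), (15, 1), (15, 2), (15, 3), (15, 4), (15, 5), (15, 6), (15, 7)]

Answer: OOOOOOOO
........
OOOOOOOO
........
........
OOOOOOOO
........
OOOOOOOO
OOOOOOOO
........
OOOOOOOO
........
........
OOOOOOOO
........
OOOOOOOO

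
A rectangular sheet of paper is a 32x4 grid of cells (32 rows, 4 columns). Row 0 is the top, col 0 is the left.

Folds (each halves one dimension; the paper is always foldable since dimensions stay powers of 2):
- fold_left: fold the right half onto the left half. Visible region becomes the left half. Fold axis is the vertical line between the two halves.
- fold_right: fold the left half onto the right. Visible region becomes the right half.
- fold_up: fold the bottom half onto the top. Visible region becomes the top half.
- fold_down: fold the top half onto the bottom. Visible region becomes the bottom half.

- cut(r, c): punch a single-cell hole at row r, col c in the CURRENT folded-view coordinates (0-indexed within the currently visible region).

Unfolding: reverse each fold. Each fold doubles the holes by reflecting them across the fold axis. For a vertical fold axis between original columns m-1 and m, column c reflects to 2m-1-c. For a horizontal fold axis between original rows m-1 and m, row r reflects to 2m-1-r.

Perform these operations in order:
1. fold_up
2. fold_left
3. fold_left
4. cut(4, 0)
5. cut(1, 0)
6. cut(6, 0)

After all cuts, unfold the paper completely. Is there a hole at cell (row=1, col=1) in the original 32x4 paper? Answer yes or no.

Answer: yes

Derivation:
Op 1 fold_up: fold axis h@16; visible region now rows[0,16) x cols[0,4) = 16x4
Op 2 fold_left: fold axis v@2; visible region now rows[0,16) x cols[0,2) = 16x2
Op 3 fold_left: fold axis v@1; visible region now rows[0,16) x cols[0,1) = 16x1
Op 4 cut(4, 0): punch at orig (4,0); cuts so far [(4, 0)]; region rows[0,16) x cols[0,1) = 16x1
Op 5 cut(1, 0): punch at orig (1,0); cuts so far [(1, 0), (4, 0)]; region rows[0,16) x cols[0,1) = 16x1
Op 6 cut(6, 0): punch at orig (6,0); cuts so far [(1, 0), (4, 0), (6, 0)]; region rows[0,16) x cols[0,1) = 16x1
Unfold 1 (reflect across v@1): 6 holes -> [(1, 0), (1, 1), (4, 0), (4, 1), (6, 0), (6, 1)]
Unfold 2 (reflect across v@2): 12 holes -> [(1, 0), (1, 1), (1, 2), (1, 3), (4, 0), (4, 1), (4, 2), (4, 3), (6, 0), (6, 1), (6, 2), (6, 3)]
Unfold 3 (reflect across h@16): 24 holes -> [(1, 0), (1, 1), (1, 2), (1, 3), (4, 0), (4, 1), (4, 2), (4, 3), (6, 0), (6, 1), (6, 2), (6, 3), (25, 0), (25, 1), (25, 2), (25, 3), (27, 0), (27, 1), (27, 2), (27, 3), (30, 0), (30, 1), (30, 2), (30, 3)]
Holes: [(1, 0), (1, 1), (1, 2), (1, 3), (4, 0), (4, 1), (4, 2), (4, 3), (6, 0), (6, 1), (6, 2), (6, 3), (25, 0), (25, 1), (25, 2), (25, 3), (27, 0), (27, 1), (27, 2), (27, 3), (30, 0), (30, 1), (30, 2), (30, 3)]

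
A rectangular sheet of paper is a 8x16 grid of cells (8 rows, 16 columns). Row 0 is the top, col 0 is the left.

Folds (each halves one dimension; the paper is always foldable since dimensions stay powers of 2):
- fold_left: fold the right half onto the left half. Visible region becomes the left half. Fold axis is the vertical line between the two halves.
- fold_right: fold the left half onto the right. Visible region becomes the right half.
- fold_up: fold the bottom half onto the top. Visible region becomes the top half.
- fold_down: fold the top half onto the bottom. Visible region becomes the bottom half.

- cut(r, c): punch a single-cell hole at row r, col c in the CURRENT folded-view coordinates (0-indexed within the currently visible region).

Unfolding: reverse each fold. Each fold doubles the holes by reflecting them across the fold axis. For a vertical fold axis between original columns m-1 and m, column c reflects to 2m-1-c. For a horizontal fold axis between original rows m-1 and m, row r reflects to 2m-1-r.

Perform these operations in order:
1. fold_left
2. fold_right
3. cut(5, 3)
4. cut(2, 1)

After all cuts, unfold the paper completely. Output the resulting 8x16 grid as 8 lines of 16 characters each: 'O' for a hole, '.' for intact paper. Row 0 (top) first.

Answer: ................
................
..O..O....O..O..
................
................
O......OO......O
................
................

Derivation:
Op 1 fold_left: fold axis v@8; visible region now rows[0,8) x cols[0,8) = 8x8
Op 2 fold_right: fold axis v@4; visible region now rows[0,8) x cols[4,8) = 8x4
Op 3 cut(5, 3): punch at orig (5,7); cuts so far [(5, 7)]; region rows[0,8) x cols[4,8) = 8x4
Op 4 cut(2, 1): punch at orig (2,5); cuts so far [(2, 5), (5, 7)]; region rows[0,8) x cols[4,8) = 8x4
Unfold 1 (reflect across v@4): 4 holes -> [(2, 2), (2, 5), (5, 0), (5, 7)]
Unfold 2 (reflect across v@8): 8 holes -> [(2, 2), (2, 5), (2, 10), (2, 13), (5, 0), (5, 7), (5, 8), (5, 15)]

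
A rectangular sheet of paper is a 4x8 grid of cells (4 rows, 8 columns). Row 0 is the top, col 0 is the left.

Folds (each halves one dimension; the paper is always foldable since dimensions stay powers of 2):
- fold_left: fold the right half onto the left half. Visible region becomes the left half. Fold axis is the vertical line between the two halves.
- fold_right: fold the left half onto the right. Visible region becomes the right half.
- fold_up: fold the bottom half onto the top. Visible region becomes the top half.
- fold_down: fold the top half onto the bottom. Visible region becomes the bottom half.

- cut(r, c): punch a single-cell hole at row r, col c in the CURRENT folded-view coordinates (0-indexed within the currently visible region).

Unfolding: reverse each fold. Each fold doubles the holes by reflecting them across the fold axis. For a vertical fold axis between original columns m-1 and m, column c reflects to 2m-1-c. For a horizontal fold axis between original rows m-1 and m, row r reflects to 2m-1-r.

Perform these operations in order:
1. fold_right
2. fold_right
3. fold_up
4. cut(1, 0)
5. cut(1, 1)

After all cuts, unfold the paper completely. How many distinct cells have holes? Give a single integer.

Op 1 fold_right: fold axis v@4; visible region now rows[0,4) x cols[4,8) = 4x4
Op 2 fold_right: fold axis v@6; visible region now rows[0,4) x cols[6,8) = 4x2
Op 3 fold_up: fold axis h@2; visible region now rows[0,2) x cols[6,8) = 2x2
Op 4 cut(1, 0): punch at orig (1,6); cuts so far [(1, 6)]; region rows[0,2) x cols[6,8) = 2x2
Op 5 cut(1, 1): punch at orig (1,7); cuts so far [(1, 6), (1, 7)]; region rows[0,2) x cols[6,8) = 2x2
Unfold 1 (reflect across h@2): 4 holes -> [(1, 6), (1, 7), (2, 6), (2, 7)]
Unfold 2 (reflect across v@6): 8 holes -> [(1, 4), (1, 5), (1, 6), (1, 7), (2, 4), (2, 5), (2, 6), (2, 7)]
Unfold 3 (reflect across v@4): 16 holes -> [(1, 0), (1, 1), (1, 2), (1, 3), (1, 4), (1, 5), (1, 6), (1, 7), (2, 0), (2, 1), (2, 2), (2, 3), (2, 4), (2, 5), (2, 6), (2, 7)]

Answer: 16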